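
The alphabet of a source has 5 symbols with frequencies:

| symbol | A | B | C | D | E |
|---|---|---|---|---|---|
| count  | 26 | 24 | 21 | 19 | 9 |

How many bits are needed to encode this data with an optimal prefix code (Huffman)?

226

Greedily combine the two least-frequent nodes:
combine E(9), D(19) → 28
combine C(21), B(24) → 45
combine A(26), 28 → 54
combine 45, 54 → 99
Each symbol's bit-cost is frequency × depth; summing gives 226 bits (equivalently 28 + 45 + 54 + 99).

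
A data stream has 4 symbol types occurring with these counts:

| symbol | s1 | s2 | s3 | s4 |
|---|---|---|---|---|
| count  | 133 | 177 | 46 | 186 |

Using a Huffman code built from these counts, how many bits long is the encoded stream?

1077

Merge the two smallest weights repeatedly:
merge s3(46) and s1(133): 179
merge s2(177) and 179: 356
merge s4(186) and 356: 542
Total encoded bits = sum of merged weights = 179 + 356 + 542 = 1077.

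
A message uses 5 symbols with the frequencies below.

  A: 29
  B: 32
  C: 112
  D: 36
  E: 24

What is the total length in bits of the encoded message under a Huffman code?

475

Greedily combine the two least-frequent nodes:
combine E(24), A(29) → 53
combine B(32), D(36) → 68
combine 53, 68 → 121
combine C(112), 121 → 233
Each symbol's bit-cost is frequency × depth; summing gives 475 bits (equivalently 53 + 68 + 121 + 233).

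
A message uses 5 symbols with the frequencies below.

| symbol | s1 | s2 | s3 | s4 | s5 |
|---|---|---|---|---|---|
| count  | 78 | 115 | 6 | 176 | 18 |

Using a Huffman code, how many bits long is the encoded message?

Greedily combine the two least-frequent nodes:
s3(6) + s5(18) → 24
24 + s1(78) → 102
102 + s2(115) → 217
s4(176) + 217 → 393
Total encoded bits = sum of merged weights = 24 + 102 + 217 + 393 = 736.

736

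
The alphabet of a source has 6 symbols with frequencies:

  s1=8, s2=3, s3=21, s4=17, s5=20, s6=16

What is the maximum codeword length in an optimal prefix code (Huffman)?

4

Merge the two lowest-weight nodes at each step:
merge s2(3) and s1(8): 11
merge 11 and s6(16): 27
merge s4(17) and s5(20): 37
merge s3(21) and 27: 48
merge 37 and 48: 85
The first pair merged (s2, s1) ends up deepest, at depth 4.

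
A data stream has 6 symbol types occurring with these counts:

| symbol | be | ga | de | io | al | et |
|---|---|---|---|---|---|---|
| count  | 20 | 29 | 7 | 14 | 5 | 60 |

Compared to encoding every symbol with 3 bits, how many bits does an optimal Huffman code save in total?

Fixed-length: 3 bits × 135 symbols = 405 bits.
Huffman merges:
al(5) + de(7) → 12
12 + io(14) → 26
be(20) + 26 → 46
ga(29) + 46 → 75
et(60) + 75 → 135
Huffman total = 12 + 26 + 46 + 75 + 135 = 294 bits.
Saving = 405 − 294 = 111 bits.

111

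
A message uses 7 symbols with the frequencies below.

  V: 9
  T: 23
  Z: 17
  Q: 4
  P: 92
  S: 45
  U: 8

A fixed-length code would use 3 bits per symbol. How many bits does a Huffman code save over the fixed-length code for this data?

Fixed-length: 3 bits × 198 symbols = 594 bits.
Huffman merges:
combine Q(4), U(8) → 12
combine V(9), 12 → 21
combine Z(17), 21 → 38
combine T(23), 38 → 61
combine S(45), 61 → 106
combine P(92), 106 → 198
Huffman total = 12 + 21 + 38 + 61 + 106 + 198 = 436 bits.
Saving = 594 − 436 = 158 bits.

158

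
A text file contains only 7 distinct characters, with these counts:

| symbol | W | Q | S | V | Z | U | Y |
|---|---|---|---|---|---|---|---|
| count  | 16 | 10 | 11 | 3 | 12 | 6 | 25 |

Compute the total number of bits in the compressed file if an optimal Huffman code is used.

217

Build the Huffman tree bottom-up:
merge V(3) and U(6): 9
merge 9 and Q(10): 19
merge S(11) and Z(12): 23
merge W(16) and 19: 35
merge 23 and Y(25): 48
merge 35 and 48: 83
The encoded length is the sum of every internal node's weight: 9 + 19 + 23 + 35 + 48 + 83 = 217 bits.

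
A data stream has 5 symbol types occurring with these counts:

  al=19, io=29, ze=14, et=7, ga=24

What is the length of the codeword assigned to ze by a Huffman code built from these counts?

3

Repeatedly merge the two smallest:
combine et(7), ze(14) → 21
combine al(19), 21 → 40
combine ga(24), io(29) → 53
combine 40, 53 → 93
The subtree containing ze is merged 3 times, so code length = 3.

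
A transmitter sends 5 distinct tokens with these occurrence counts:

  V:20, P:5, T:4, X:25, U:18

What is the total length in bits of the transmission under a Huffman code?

153

Build the Huffman tree bottom-up:
combine T(4), P(5) → 9
combine 9, U(18) → 27
combine V(20), X(25) → 45
combine 27, 45 → 72
Each symbol's bit-cost is frequency × depth; summing gives 153 bits (equivalently 9 + 27 + 45 + 72).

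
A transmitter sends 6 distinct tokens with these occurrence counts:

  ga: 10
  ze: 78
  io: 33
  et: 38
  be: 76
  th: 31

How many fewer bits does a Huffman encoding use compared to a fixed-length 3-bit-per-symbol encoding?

154

Fixed-length: 3 bits × 266 symbols = 798 bits.
Huffman merges:
combine ga(10), th(31) → 41
combine io(33), et(38) → 71
combine 41, 71 → 112
combine be(76), ze(78) → 154
combine 112, 154 → 266
Huffman total = 41 + 71 + 112 + 154 + 266 = 644 bits.
Saving = 798 − 644 = 154 bits.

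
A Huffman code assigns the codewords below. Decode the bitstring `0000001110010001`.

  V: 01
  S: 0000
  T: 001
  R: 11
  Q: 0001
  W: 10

STRTQ

Read left to right; each codeword is recognised as soon as it completes (prefix code):
  0000→S | 001→T | 11→R | 001→T | 0001→Q
Decoded message: STRTQ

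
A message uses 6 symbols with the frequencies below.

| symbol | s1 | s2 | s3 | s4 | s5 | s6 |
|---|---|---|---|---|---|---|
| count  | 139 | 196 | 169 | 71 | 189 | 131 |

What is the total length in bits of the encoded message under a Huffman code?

Build the Huffman tree bottom-up:
s4(71) + s6(131) → 202
s1(139) + s3(169) → 308
s5(189) + s2(196) → 385
202 + 308 → 510
385 + 510 → 895
Each symbol's bit-cost is frequency × depth; summing gives 2300 bits (equivalently 202 + 308 + 385 + 510 + 895).

2300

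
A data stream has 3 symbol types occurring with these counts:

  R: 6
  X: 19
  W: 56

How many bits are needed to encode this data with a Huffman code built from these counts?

106

Greedily combine the two least-frequent nodes:
merge R(6) and X(19): 25
merge 25 and W(56): 81
Each symbol's bit-cost is frequency × depth; summing gives 106 bits (equivalently 25 + 81).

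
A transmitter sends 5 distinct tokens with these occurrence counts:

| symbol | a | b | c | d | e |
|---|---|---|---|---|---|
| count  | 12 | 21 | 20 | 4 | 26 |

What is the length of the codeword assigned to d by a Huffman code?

Repeatedly merge the two smallest:
d(4) + a(12) → 16
16 + c(20) → 36
b(21) + e(26) → 47
36 + 47 → 83
d sits 3 levels below the root, so its codeword is 3 bits.

3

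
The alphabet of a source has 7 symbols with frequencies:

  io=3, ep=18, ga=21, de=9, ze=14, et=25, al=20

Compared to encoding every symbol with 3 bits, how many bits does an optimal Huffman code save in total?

Fixed-length: 3 bits × 110 symbols = 330 bits.
Huffman merges:
io(3) + de(9) → 12
12 + ze(14) → 26
ep(18) + al(20) → 38
ga(21) + et(25) → 46
26 + 38 → 64
46 + 64 → 110
Huffman total = 12 + 26 + 38 + 46 + 64 + 110 = 296 bits.
Saving = 330 − 296 = 34 bits.

34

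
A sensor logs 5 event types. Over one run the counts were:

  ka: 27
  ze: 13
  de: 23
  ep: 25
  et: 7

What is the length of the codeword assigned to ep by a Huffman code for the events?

Repeatedly merge the two smallest:
merge et(7) and ze(13): 20
merge 20 and de(23): 43
merge ep(25) and ka(27): 52
merge 43 and 52: 95
ep sits 2 levels below the root, so its codeword is 2 bits.

2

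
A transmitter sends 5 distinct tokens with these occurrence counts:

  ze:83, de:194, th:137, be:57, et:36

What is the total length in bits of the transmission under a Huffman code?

Build the Huffman tree bottom-up:
et(36) + be(57) → 93
ze(83) + 93 → 176
th(137) + 176 → 313
de(194) + 313 → 507
Each symbol's bit-cost is frequency × depth; summing gives 1089 bits (equivalently 93 + 176 + 313 + 507).

1089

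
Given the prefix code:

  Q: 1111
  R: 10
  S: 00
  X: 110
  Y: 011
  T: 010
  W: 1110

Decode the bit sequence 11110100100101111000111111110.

Read left to right; each codeword is recognised as soon as it completes (prefix code):
  1111→Q | 010→T | 010→T | 010→T | 1111→Q | 00→S | 011→Y | 1111→Q | 110→X
Decoded message: QTTTQSYQX

QTTTQSYQX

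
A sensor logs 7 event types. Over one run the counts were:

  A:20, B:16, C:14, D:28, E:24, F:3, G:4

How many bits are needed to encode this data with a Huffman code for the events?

282

Merge the two smallest weights repeatedly:
F(3) + G(4) → 7
7 + C(14) → 21
B(16) + A(20) → 36
21 + E(24) → 45
D(28) + 36 → 64
45 + 64 → 109
Total encoded bits = sum of merged weights = 7 + 21 + 36 + 45 + 64 + 109 = 282.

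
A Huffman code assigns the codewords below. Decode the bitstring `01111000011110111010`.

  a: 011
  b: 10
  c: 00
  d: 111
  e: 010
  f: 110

afcafde

Read left to right; each codeword is recognised as soon as it completes (prefix code):
  011→a | 110→f | 00→c | 011→a | 110→f | 111→d | 010→e
Decoded message: afcafde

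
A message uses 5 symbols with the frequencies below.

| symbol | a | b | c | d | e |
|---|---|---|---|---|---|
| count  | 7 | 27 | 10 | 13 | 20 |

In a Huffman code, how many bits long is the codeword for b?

2

Build the tree from the bottom:
a(7) + c(10) → 17
d(13) + 17 → 30
e(20) + b(27) → 47
30 + 47 → 77
b sits 2 levels below the root, so its codeword is 2 bits.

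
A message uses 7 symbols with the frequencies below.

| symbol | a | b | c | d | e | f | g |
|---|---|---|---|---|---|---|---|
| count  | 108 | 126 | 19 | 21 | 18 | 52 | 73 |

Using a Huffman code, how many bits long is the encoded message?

1039

Greedily combine the two least-frequent nodes:
combine e(18), c(19) → 37
combine d(21), 37 → 58
combine f(52), 58 → 110
combine g(73), a(108) → 181
combine 110, b(126) → 236
combine 181, 236 → 417
Total encoded bits = sum of merged weights = 37 + 58 + 110 + 181 + 236 + 417 = 1039.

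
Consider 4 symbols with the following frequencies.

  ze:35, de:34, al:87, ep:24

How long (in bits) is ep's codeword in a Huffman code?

Huffman merges, smallest pair first:
merge ep(24) and de(34): 58
merge ze(35) and 58: 93
merge al(87) and 93: 180
ep's leaf is at depth 3, giving a 3-bit codeword.

3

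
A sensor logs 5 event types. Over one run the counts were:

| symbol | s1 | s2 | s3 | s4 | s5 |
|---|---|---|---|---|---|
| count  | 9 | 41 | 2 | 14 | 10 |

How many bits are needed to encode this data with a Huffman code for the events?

Build the Huffman tree bottom-up:
combine s3(2), s1(9) → 11
combine s5(10), 11 → 21
combine s4(14), 21 → 35
combine 35, s2(41) → 76
The encoded length is the sum of every internal node's weight: 11 + 21 + 35 + 76 = 143 bits.

143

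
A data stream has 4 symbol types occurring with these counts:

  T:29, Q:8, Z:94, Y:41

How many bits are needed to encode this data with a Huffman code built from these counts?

287

Merge the two smallest weights repeatedly:
merge Q(8) and T(29): 37
merge 37 and Y(41): 78
merge 78 and Z(94): 172
Each symbol's bit-cost is frequency × depth; summing gives 287 bits (equivalently 37 + 78 + 172).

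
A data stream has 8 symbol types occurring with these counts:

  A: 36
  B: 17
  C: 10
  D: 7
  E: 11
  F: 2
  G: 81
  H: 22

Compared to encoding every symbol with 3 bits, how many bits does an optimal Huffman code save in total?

Fixed-length: 3 bits × 186 symbols = 558 bits.
Huffman merges:
combine F(2), D(7) → 9
combine 9, C(10) → 19
combine E(11), B(17) → 28
combine 19, H(22) → 41
combine 28, A(36) → 64
combine 41, 64 → 105
combine G(81), 105 → 186
Huffman total = 9 + 19 + 28 + 41 + 64 + 105 + 186 = 452 bits.
Saving = 558 − 452 = 106 bits.

106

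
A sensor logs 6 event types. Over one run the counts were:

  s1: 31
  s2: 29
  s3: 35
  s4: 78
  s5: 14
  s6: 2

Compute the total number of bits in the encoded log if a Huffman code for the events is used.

Greedily combine the two least-frequent nodes:
s6(2) + s5(14) → 16
16 + s2(29) → 45
s1(31) + s3(35) → 66
45 + 66 → 111
s4(78) + 111 → 189
Each symbol's bit-cost is frequency × depth; summing gives 427 bits (equivalently 16 + 45 + 66 + 111 + 189).

427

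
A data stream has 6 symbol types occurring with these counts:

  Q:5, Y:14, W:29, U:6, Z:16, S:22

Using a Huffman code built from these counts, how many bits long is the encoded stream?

220

Build the Huffman tree bottom-up:
merge Q(5) and U(6): 11
merge 11 and Y(14): 25
merge Z(16) and S(22): 38
merge 25 and W(29): 54
merge 38 and 54: 92
Each symbol's bit-cost is frequency × depth; summing gives 220 bits (equivalently 11 + 25 + 38 + 54 + 92).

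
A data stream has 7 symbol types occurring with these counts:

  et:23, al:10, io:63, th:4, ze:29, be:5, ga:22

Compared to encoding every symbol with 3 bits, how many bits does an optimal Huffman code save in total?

Fixed-length: 3 bits × 156 symbols = 468 bits.
Huffman merges:
merge th(4) and be(5): 9
merge 9 and al(10): 19
merge 19 and ga(22): 41
merge et(23) and ze(29): 52
merge 41 and 52: 93
merge io(63) and 93: 156
Huffman total = 9 + 19 + 41 + 52 + 93 + 156 = 370 bits.
Saving = 468 − 370 = 98 bits.

98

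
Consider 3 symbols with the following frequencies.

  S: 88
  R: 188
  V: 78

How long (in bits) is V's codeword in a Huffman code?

Repeatedly merge the two smallest:
combine V(78), S(88) → 166
combine 166, R(188) → 354
The subtree containing V is merged 2 times, so code length = 2.

2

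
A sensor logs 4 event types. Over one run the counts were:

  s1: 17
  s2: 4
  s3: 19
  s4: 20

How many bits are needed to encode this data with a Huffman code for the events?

120

Greedily combine the two least-frequent nodes:
combine s2(4), s1(17) → 21
combine s3(19), s4(20) → 39
combine 21, 39 → 60
Total encoded bits = sum of merged weights = 21 + 39 + 60 = 120.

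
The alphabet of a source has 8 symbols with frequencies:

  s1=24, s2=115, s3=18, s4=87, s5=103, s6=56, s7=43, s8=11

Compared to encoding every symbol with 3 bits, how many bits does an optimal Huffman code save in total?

Fixed-length: 3 bits × 457 symbols = 1371 bits.
Huffman merges:
merge s8(11) and s3(18): 29
merge s1(24) and 29: 53
merge s7(43) and 53: 96
merge s6(56) and s4(87): 143
merge 96 and s5(103): 199
merge s2(115) and 143: 258
merge 199 and 258: 457
Huffman total = 29 + 53 + 96 + 143 + 199 + 258 + 457 = 1235 bits.
Saving = 1371 − 1235 = 136 bits.

136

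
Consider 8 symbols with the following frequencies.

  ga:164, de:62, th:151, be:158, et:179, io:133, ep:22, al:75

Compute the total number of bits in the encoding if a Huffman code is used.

Build the Huffman tree bottom-up:
merge ep(22) and de(62): 84
merge al(75) and 84: 159
merge io(133) and th(151): 284
merge be(158) and 159: 317
merge ga(164) and et(179): 343
merge 284 and 317: 601
merge 343 and 601: 944
Each symbol's bit-cost is frequency × depth; summing gives 2732 bits (equivalently 84 + 159 + 284 + 317 + 343 + 601 + 944).

2732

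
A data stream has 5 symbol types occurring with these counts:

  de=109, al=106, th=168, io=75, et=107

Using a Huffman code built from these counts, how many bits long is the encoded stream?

Greedily combine the two least-frequent nodes:
merge io(75) and al(106): 181
merge et(107) and de(109): 216
merge th(168) and 181: 349
merge 216 and 349: 565
The encoded length is the sum of every internal node's weight: 181 + 216 + 349 + 565 = 1311 bits.

1311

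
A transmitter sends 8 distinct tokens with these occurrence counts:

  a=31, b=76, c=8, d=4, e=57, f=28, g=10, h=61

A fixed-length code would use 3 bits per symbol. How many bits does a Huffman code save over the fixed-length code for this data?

110

Fixed-length: 3 bits × 275 symbols = 825 bits.
Huffman merges:
combine d(4), c(8) → 12
combine g(10), 12 → 22
combine 22, f(28) → 50
combine a(31), 50 → 81
combine e(57), h(61) → 118
combine b(76), 81 → 157
combine 118, 157 → 275
Huffman total = 12 + 22 + 50 + 81 + 118 + 157 + 275 = 715 bits.
Saving = 825 − 715 = 110 bits.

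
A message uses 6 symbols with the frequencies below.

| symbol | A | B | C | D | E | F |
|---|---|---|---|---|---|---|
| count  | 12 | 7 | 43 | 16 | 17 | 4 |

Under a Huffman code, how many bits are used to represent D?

Repeatedly merge the two smallest:
merge F(4) and B(7): 11
merge 11 and A(12): 23
merge D(16) and E(17): 33
merge 23 and 33: 56
merge C(43) and 56: 99
D sits 3 levels below the root, so its codeword is 3 bits.

3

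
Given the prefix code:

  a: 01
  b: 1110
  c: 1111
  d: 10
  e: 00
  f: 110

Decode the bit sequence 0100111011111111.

aebcc

Read left to right; each codeword is recognised as soon as it completes (prefix code):
  01→a | 00→e | 1110→b | 1111→c | 1111→c
Decoded message: aebcc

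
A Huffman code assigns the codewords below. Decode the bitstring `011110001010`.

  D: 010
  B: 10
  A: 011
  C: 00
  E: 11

Read left to right; each codeword is recognised as soon as it completes (prefix code):
  011→A | 11→E | 00→C | 010→D | 10→B
Decoded message: AECDB

AECDB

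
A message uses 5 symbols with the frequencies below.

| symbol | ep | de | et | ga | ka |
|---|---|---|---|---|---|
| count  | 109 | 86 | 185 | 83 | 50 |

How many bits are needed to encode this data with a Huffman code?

Merge the two smallest weights repeatedly:
ka(50) + ga(83) → 133
de(86) + ep(109) → 195
133 + et(185) → 318
195 + 318 → 513
Total encoded bits = sum of merged weights = 133 + 195 + 318 + 513 = 1159.

1159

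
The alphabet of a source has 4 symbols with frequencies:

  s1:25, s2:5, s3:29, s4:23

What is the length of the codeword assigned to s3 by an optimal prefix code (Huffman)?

Build the tree from the bottom:
combine s2(5), s4(23) → 28
combine s1(25), 28 → 53
combine s3(29), 53 → 82
s3 sits one level below the root: a 1-bit codeword.

1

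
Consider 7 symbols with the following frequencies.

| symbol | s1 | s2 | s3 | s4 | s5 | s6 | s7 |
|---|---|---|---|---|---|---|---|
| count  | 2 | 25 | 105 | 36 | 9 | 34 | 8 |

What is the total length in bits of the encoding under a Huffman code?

476

Build the Huffman tree bottom-up:
s1(2) + s7(8) → 10
s5(9) + 10 → 19
19 + s2(25) → 44
s6(34) + s4(36) → 70
44 + 70 → 114
s3(105) + 114 → 219
Each symbol's bit-cost is frequency × depth; summing gives 476 bits (equivalently 10 + 19 + 44 + 70 + 114 + 219).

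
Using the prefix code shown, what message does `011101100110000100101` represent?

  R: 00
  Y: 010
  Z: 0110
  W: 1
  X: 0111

XZZRYYW

Read left to right; each codeword is recognised as soon as it completes (prefix code):
  0111→X | 0110→Z | 0110→Z | 00→R | 010→Y | 010→Y | 1→W
Decoded message: XZZRYYW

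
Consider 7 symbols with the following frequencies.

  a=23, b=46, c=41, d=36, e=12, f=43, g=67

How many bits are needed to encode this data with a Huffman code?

726

Build the Huffman tree bottom-up:
e(12) + a(23) → 35
35 + d(36) → 71
c(41) + f(43) → 84
b(46) + g(67) → 113
71 + 84 → 155
113 + 155 → 268
Total encoded bits = sum of merged weights = 35 + 71 + 84 + 113 + 155 + 268 = 726.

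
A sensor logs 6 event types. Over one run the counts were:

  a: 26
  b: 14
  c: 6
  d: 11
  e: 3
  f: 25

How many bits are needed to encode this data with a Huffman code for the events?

Build the Huffman tree bottom-up:
combine e(3), c(6) → 9
combine 9, d(11) → 20
combine b(14), 20 → 34
combine f(25), a(26) → 51
combine 34, 51 → 85
Each symbol's bit-cost is frequency × depth; summing gives 199 bits (equivalently 9 + 20 + 34 + 51 + 85).

199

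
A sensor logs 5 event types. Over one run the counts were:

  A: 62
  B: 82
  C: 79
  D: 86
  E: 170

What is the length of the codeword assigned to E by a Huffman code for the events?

Build the tree from the bottom:
A(62) + C(79) → 141
B(82) + D(86) → 168
141 + 168 → 309
E(170) + 309 → 479
E sits one level below the root: a 1-bit codeword.

1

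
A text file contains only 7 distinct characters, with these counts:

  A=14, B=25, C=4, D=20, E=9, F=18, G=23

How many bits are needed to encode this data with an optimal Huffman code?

Merge the two smallest weights repeatedly:
combine C(4), E(9) → 13
combine 13, A(14) → 27
combine F(18), D(20) → 38
combine G(23), B(25) → 48
combine 27, 38 → 65
combine 48, 65 → 113
Each symbol's bit-cost is frequency × depth; summing gives 304 bits (equivalently 13 + 27 + 38 + 48 + 65 + 113).

304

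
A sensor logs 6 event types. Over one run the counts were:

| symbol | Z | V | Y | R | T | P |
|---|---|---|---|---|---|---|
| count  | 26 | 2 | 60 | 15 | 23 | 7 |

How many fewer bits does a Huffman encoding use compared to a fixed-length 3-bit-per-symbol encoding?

113

Fixed-length: 3 bits × 133 symbols = 399 bits.
Huffman merges:
merge V(2) and P(7): 9
merge 9 and R(15): 24
merge T(23) and 24: 47
merge Z(26) and 47: 73
merge Y(60) and 73: 133
Huffman total = 9 + 24 + 47 + 73 + 133 = 286 bits.
Saving = 399 − 286 = 113 bits.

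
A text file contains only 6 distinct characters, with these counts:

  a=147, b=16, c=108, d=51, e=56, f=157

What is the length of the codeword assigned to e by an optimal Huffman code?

3

Repeatedly merge the two smallest:
combine b(16), d(51) → 67
combine e(56), 67 → 123
combine c(108), 123 → 231
combine a(147), f(157) → 304
combine 231, 304 → 535
e's leaf is at depth 3, giving a 3-bit codeword.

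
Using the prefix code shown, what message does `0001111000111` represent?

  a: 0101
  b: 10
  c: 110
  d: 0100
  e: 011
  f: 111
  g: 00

Read left to right; each codeword is recognised as soon as it completes (prefix code):
  00→g | 011→e | 110→c | 00→g | 111→f
Decoded message: gecgf

gecgf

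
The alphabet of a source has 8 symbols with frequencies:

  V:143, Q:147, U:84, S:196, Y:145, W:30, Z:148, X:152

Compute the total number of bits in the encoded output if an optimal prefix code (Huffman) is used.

Build the Huffman tree bottom-up:
combine W(30), U(84) → 114
combine 114, V(143) → 257
combine Y(145), Q(147) → 292
combine Z(148), X(152) → 300
combine S(196), 257 → 453
combine 292, 300 → 592
combine 453, 592 → 1045
Total encoded bits = sum of merged weights = 114 + 257 + 292 + 300 + 453 + 592 + 1045 = 3053.

3053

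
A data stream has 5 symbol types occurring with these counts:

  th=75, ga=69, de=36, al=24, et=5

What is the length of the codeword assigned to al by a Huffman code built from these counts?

4

Repeatedly merge the two smallest:
merge et(5) and al(24): 29
merge 29 and de(36): 65
merge 65 and ga(69): 134
merge th(75) and 134: 209
al's leaf is at depth 4, giving a 4-bit codeword.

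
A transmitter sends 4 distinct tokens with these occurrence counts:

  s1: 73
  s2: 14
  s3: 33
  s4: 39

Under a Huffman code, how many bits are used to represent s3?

Huffman merges, smallest pair first:
combine s2(14), s3(33) → 47
combine s4(39), 47 → 86
combine s1(73), 86 → 159
s3 sits 3 levels below the root, so its codeword is 3 bits.

3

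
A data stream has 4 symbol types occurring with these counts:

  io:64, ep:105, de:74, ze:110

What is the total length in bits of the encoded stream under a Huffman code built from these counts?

706

Merge the two smallest weights repeatedly:
combine io(64), de(74) → 138
combine ep(105), ze(110) → 215
combine 138, 215 → 353
Total encoded bits = sum of merged weights = 138 + 215 + 353 = 706.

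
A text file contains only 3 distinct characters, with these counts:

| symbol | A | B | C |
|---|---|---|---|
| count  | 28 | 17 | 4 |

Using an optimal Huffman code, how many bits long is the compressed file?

Build the Huffman tree bottom-up:
combine C(4), B(17) → 21
combine 21, A(28) → 49
The encoded length is the sum of every internal node's weight: 21 + 49 = 70 bits.

70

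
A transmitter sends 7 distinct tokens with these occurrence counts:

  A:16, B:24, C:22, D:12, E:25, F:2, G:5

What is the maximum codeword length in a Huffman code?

5

Merge the two lowest-weight nodes at each step:
merge F(2) and G(5): 7
merge 7 and D(12): 19
merge A(16) and 19: 35
merge C(22) and B(24): 46
merge E(25) and 35: 60
merge 46 and 60: 106
Maximum depth reached is 5.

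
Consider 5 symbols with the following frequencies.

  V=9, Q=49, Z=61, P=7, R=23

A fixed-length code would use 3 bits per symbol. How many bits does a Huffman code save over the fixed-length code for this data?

155

Fixed-length: 3 bits × 149 symbols = 447 bits.
Huffman merges:
combine P(7), V(9) → 16
combine 16, R(23) → 39
combine 39, Q(49) → 88
combine Z(61), 88 → 149
Huffman total = 16 + 39 + 88 + 149 = 292 bits.
Saving = 447 − 292 = 155 bits.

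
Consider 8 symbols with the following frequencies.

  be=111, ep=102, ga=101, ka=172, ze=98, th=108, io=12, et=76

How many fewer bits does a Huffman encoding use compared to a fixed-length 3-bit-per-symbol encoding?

84

Fixed-length: 3 bits × 780 symbols = 2340 bits.
Huffman merges:
merge io(12) and et(76): 88
merge 88 and ze(98): 186
merge ga(101) and ep(102): 203
merge th(108) and be(111): 219
merge ka(172) and 186: 358
merge 203 and 219: 422
merge 358 and 422: 780
Huffman total = 88 + 186 + 203 + 219 + 358 + 422 + 780 = 2256 bits.
Saving = 2340 − 2256 = 84 bits.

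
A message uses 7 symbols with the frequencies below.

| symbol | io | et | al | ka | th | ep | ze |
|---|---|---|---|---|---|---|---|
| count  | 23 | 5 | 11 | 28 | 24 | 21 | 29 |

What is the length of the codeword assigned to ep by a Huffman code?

3

Build the tree from the bottom:
et(5) + al(11) → 16
16 + ep(21) → 37
io(23) + th(24) → 47
ka(28) + ze(29) → 57
37 + 47 → 84
57 + 84 → 141
ep's leaf is at depth 3, giving a 3-bit codeword.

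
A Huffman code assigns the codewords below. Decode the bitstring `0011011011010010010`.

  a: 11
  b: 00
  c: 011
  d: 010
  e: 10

Read left to right; each codeword is recognised as soon as it completes (prefix code):
  00→b | 11→a | 011→c | 011→c | 010→d | 010→d | 010→d
Decoded message: baccddd

baccddd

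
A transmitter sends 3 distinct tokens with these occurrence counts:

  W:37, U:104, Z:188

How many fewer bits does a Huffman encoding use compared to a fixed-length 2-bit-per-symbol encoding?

188

Fixed-length: 2 bits × 329 symbols = 658 bits.
Huffman merges:
merge W(37) and U(104): 141
merge 141 and Z(188): 329
Huffman total = 141 + 329 = 470 bits.
Saving = 658 − 470 = 188 bits.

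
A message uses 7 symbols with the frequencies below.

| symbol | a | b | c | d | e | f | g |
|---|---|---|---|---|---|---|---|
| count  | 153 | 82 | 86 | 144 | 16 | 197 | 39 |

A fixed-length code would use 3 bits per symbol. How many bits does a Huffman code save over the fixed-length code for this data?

302

Fixed-length: 3 bits × 717 symbols = 2151 bits.
Huffman merges:
merge e(16) and g(39): 55
merge 55 and b(82): 137
merge c(86) and 137: 223
merge d(144) and a(153): 297
merge f(197) and 223: 420
merge 297 and 420: 717
Huffman total = 55 + 137 + 223 + 297 + 420 + 717 = 1849 bits.
Saving = 2151 − 1849 = 302 bits.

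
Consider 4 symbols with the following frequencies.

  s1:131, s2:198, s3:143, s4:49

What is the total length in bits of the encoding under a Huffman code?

1024

Build the Huffman tree bottom-up:
merge s4(49) and s1(131): 180
merge s3(143) and 180: 323
merge s2(198) and 323: 521
The encoded length is the sum of every internal node's weight: 180 + 323 + 521 = 1024 bits.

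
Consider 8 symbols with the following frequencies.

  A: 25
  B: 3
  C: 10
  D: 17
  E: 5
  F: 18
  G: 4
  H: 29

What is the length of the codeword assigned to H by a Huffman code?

Huffman merges, smallest pair first:
B(3) + G(4) → 7
E(5) + 7 → 12
C(10) + 12 → 22
D(17) + F(18) → 35
22 + A(25) → 47
H(29) + 35 → 64
47 + 64 → 111
The subtree containing H is merged 2 times, so code length = 2.

2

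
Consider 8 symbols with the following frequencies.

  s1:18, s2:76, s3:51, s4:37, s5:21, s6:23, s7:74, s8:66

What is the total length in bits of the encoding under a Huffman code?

1047

Greedily combine the two least-frequent nodes:
s1(18) + s5(21) → 39
s6(23) + s4(37) → 60
39 + s3(51) → 90
60 + s8(66) → 126
s7(74) + s2(76) → 150
90 + 126 → 216
150 + 216 → 366
Total encoded bits = sum of merged weights = 39 + 60 + 90 + 126 + 150 + 216 + 366 = 1047.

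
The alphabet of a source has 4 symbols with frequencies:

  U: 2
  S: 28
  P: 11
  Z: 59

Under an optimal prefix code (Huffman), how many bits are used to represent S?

2

Repeatedly merge the two smallest:
merge U(2) and P(11): 13
merge 13 and S(28): 41
merge 41 and Z(59): 100
The subtree containing S is merged 2 times, so code length = 2.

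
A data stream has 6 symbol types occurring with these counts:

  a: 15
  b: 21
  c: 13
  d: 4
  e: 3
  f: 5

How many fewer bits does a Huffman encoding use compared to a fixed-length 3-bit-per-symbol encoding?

Fixed-length: 3 bits × 61 symbols = 183 bits.
Huffman merges:
merge e(3) and d(4): 7
merge f(5) and 7: 12
merge 12 and c(13): 25
merge a(15) and b(21): 36
merge 25 and 36: 61
Huffman total = 7 + 12 + 25 + 36 + 61 = 141 bits.
Saving = 183 − 141 = 42 bits.

42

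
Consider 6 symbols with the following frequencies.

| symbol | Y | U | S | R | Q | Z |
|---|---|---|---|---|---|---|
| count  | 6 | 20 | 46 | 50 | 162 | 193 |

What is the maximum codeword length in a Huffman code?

5

Merge the two lowest-weight nodes at each step:
Y(6) + U(20) → 26
26 + S(46) → 72
R(50) + 72 → 122
122 + Q(162) → 284
Z(193) + 284 → 477
The first pair merged (Y, U) ends up deepest, at depth 5.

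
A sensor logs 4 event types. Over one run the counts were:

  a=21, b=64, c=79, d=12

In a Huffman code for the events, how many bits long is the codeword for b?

2

Huffman merges, smallest pair first:
d(12) + a(21) → 33
33 + b(64) → 97
c(79) + 97 → 176
b sits 2 levels below the root, so its codeword is 2 bits.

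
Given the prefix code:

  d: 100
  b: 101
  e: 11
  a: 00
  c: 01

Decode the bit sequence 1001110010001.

deddc

Read left to right; each codeword is recognised as soon as it completes (prefix code):
  100→d | 11→e | 100→d | 100→d | 01→c
Decoded message: deddc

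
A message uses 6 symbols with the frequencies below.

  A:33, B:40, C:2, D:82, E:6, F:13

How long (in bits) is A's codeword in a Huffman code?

3

Huffman merges, smallest pair first:
merge C(2) and E(6): 8
merge 8 and F(13): 21
merge 21 and A(33): 54
merge B(40) and 54: 94
merge D(82) and 94: 176
A's leaf is at depth 3, giving a 3-bit codeword.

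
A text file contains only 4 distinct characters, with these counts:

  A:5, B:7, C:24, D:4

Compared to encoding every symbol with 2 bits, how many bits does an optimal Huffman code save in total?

15

Fixed-length: 2 bits × 40 symbols = 80 bits.
Huffman merges:
combine D(4), A(5) → 9
combine B(7), 9 → 16
combine 16, C(24) → 40
Huffman total = 9 + 16 + 40 = 65 bits.
Saving = 80 − 65 = 15 bits.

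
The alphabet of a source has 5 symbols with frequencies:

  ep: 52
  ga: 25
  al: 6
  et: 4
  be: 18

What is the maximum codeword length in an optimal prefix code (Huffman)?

Merge the two lowest-weight nodes at each step:
combine et(4), al(6) → 10
combine 10, be(18) → 28
combine ga(25), 28 → 53
combine ep(52), 53 → 105
Maximum depth reached is 4.

4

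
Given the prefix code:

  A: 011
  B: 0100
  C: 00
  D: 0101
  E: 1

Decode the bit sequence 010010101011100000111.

BEDAECCAE

Read left to right; each codeword is recognised as soon as it completes (prefix code):
  0100→B | 1→E | 0101→D | 011→A | 1→E | 00→C | 00→C | 011→A | 1→E
Decoded message: BEDAECCAE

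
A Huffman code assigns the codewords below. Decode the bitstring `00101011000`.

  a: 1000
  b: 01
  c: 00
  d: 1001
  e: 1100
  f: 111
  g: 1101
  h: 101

chba

Read left to right; each codeword is recognised as soon as it completes (prefix code):
  00→c | 101→h | 01→b | 1000→a
Decoded message: chba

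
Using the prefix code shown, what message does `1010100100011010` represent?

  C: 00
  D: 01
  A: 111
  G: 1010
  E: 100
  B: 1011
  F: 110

Read left to right; each codeword is recognised as soon as it completes (prefix code):
  1010→G | 100→E | 100→E | 01→D | 1010→G
Decoded message: GEEDG

GEEDG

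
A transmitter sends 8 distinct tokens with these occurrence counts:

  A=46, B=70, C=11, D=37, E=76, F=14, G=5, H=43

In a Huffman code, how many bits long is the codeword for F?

4

Repeatedly merge the two smallest:
G(5) + C(11) → 16
F(14) + 16 → 30
30 + D(37) → 67
H(43) + A(46) → 89
67 + B(70) → 137
E(76) + 89 → 165
137 + 165 → 302
F sits 4 levels below the root, so its codeword is 4 bits.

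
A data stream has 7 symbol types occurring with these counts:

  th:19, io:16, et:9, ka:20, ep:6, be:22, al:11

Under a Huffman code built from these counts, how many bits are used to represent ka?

2

Huffman merges, smallest pair first:
ep(6) + et(9) → 15
al(11) + 15 → 26
io(16) + th(19) → 35
ka(20) + be(22) → 42
26 + 35 → 61
42 + 61 → 103
ka sits 2 levels below the root, so its codeword is 2 bits.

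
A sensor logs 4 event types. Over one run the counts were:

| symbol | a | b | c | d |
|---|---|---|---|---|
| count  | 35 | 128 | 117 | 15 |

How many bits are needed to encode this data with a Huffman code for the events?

512

Greedily combine the two least-frequent nodes:
combine d(15), a(35) → 50
combine 50, c(117) → 167
combine b(128), 167 → 295
The encoded length is the sum of every internal node's weight: 50 + 167 + 295 = 512 bits.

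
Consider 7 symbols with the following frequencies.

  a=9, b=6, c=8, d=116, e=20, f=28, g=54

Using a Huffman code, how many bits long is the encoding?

517

Merge the two smallest weights repeatedly:
b(6) + c(8) → 14
a(9) + 14 → 23
e(20) + 23 → 43
f(28) + 43 → 71
g(54) + 71 → 125
d(116) + 125 → 241
The encoded length is the sum of every internal node's weight: 14 + 23 + 43 + 71 + 125 + 241 = 517 bits.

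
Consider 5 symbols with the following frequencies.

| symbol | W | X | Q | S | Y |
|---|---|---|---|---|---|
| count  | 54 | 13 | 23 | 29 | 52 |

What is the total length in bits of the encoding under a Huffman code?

Build the Huffman tree bottom-up:
X(13) + Q(23) → 36
S(29) + 36 → 65
Y(52) + W(54) → 106
65 + 106 → 171
Total encoded bits = sum of merged weights = 36 + 65 + 106 + 171 = 378.

378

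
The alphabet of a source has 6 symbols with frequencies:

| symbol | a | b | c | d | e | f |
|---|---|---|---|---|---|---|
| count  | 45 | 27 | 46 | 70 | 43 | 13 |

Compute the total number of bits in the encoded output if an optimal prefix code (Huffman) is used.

Greedily combine the two least-frequent nodes:
combine f(13), b(27) → 40
combine 40, e(43) → 83
combine a(45), c(46) → 91
combine d(70), 83 → 153
combine 91, 153 → 244
Each symbol's bit-cost is frequency × depth; summing gives 611 bits (equivalently 40 + 83 + 91 + 153 + 244).

611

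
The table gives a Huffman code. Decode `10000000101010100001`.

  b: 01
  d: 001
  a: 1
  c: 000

accbbbbcb

Read left to right; each codeword is recognised as soon as it completes (prefix code):
  1→a | 000→c | 000→c | 01→b | 01→b | 01→b | 01→b | 000→c | 01→b
Decoded message: accbbbbcb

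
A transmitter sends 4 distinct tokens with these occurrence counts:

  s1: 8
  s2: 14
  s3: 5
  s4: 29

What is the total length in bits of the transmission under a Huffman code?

96

Build the Huffman tree bottom-up:
combine s3(5), s1(8) → 13
combine 13, s2(14) → 27
combine 27, s4(29) → 56
Each symbol's bit-cost is frequency × depth; summing gives 96 bits (equivalently 13 + 27 + 56).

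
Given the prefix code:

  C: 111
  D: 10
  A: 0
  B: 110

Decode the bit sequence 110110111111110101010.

BBCCBDDD

Read left to right; each codeword is recognised as soon as it completes (prefix code):
  110→B | 110→B | 111→C | 111→C | 110→B | 10→D | 10→D | 10→D
Decoded message: BBCCBDDD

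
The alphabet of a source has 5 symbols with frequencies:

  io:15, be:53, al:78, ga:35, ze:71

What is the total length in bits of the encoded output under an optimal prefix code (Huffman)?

Build the Huffman tree bottom-up:
io(15) + ga(35) → 50
50 + be(53) → 103
ze(71) + al(78) → 149
103 + 149 → 252
Total encoded bits = sum of merged weights = 50 + 103 + 149 + 252 = 554.

554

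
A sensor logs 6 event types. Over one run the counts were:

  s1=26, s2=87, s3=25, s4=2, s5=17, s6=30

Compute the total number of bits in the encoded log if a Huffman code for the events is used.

Greedily combine the two least-frequent nodes:
merge s4(2) and s5(17): 19
merge 19 and s3(25): 44
merge s1(26) and s6(30): 56
merge 44 and 56: 100
merge s2(87) and 100: 187
The encoded length is the sum of every internal node's weight: 19 + 44 + 56 + 100 + 187 = 406 bits.

406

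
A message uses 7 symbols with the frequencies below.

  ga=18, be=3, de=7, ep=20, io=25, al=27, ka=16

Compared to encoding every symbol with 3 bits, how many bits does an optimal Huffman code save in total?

42

Fixed-length: 3 bits × 116 symbols = 348 bits.
Huffman merges:
be(3) + de(7) → 10
10 + ka(16) → 26
ga(18) + ep(20) → 38
io(25) + 26 → 51
al(27) + 38 → 65
51 + 65 → 116
Huffman total = 10 + 26 + 38 + 51 + 65 + 116 = 306 bits.
Saving = 348 − 306 = 42 bits.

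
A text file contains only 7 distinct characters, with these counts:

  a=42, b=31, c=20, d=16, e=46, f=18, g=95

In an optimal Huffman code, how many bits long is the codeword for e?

2

Huffman merges, smallest pair first:
merge d(16) and f(18): 34
merge c(20) and b(31): 51
merge 34 and a(42): 76
merge e(46) and 51: 97
merge 76 and g(95): 171
merge 97 and 171: 268
e sits 2 levels below the root, so its codeword is 2 bits.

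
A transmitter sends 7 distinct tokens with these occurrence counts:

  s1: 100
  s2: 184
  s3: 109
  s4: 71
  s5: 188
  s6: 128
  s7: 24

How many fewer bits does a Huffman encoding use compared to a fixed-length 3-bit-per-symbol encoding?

277

Fixed-length: 3 bits × 804 symbols = 2412 bits.
Huffman merges:
combine s7(24), s4(71) → 95
combine 95, s1(100) → 195
combine s3(109), s6(128) → 237
combine s2(184), s5(188) → 372
combine 195, 237 → 432
combine 372, 432 → 804
Huffman total = 95 + 195 + 237 + 372 + 432 + 804 = 2135 bits.
Saving = 2412 − 2135 = 277 bits.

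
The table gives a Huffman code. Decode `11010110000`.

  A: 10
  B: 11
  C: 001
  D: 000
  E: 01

Read left to right; each codeword is recognised as soon as it completes (prefix code):
  11→B | 01→E | 01→E | 10→A | 000→D
Decoded message: BEEAD

BEEAD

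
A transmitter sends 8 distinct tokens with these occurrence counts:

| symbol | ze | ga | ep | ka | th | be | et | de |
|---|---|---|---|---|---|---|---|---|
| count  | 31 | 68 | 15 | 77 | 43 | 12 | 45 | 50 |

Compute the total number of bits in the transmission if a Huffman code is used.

963

Greedily combine the two least-frequent nodes:
be(12) + ep(15) → 27
27 + ze(31) → 58
th(43) + et(45) → 88
de(50) + 58 → 108
ga(68) + ka(77) → 145
88 + 108 → 196
145 + 196 → 341
Each symbol's bit-cost is frequency × depth; summing gives 963 bits (equivalently 27 + 58 + 88 + 108 + 145 + 196 + 341).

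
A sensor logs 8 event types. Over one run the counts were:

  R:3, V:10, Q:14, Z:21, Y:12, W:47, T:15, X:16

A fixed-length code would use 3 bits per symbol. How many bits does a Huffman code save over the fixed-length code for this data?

34

Fixed-length: 3 bits × 138 symbols = 414 bits.
Huffman merges:
combine R(3), V(10) → 13
combine Y(12), 13 → 25
combine Q(14), T(15) → 29
combine X(16), Z(21) → 37
combine 25, 29 → 54
combine 37, W(47) → 84
combine 54, 84 → 138
Huffman total = 13 + 25 + 29 + 37 + 54 + 84 + 138 = 380 bits.
Saving = 414 − 380 = 34 bits.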